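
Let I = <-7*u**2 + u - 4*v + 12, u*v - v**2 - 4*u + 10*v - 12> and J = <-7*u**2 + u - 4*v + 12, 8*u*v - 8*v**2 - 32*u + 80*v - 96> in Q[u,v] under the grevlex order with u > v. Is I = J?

Yes, the ideals are equal.

Since reduced Gröbner bases are canonical representatives of ideals under a given ordering, it suffices to compute and compare them.
Buchberger on the first generating set:
f_1 = -7*u**2 + u - 4*v + 12, LT = u**2.
f_2 = u*v - v**2 - 4*u + 10*v - 12, LT = u*v.

S(f_1,f_2): lcm = u**2*v. S = u*v**2 + 4*u**2 - 71/7*u*v + 4/7*v**2 + 12*u - 12/7*v.
  leading term u*v**2: subtract (v)·f_2 from u*v**2 + 4*u**2 - 71/7*u*v + 4/7*v**2 + 12*u - 12/7*v → v**3 + 4*u**2 - 43/7*u*v - 66/7*v**2 + 12*u + 72/7*v
  leading term v**3: no divisor's leading term divides it; move v**3 to the remainder.
  leading term u**2: subtract (-4/7)·f_1 from 4*u**2 - 43/7*u*v - 66/7*v**2 + 12*u + 72/7*v → -43/7*u*v - 66/7*v**2 + 88/7*u + 8*v + 48/7
  leading term u*v: subtract (-43/7)·f_2 from -43/7*u*v - 66/7*v**2 + 88/7*u + 8*v + 48/7 → -109/7*v**2 - 12*u + 486/7*v - 468/7
  leading term v**2: no divisor's leading term divides it; move -109/7*v**2 to the remainder.
  leading term u: no divisor's leading term divides it; move -12*u to the remainder.
  leading term v: no divisor's leading term divides it; move 486/7*v to the remainder.
  leading term 1: no divisor's leading term divides it; move -468/7 to the remainder.
  remainder v**3 - 109/7*v**2 - 12*u + 486/7*v - 468/7 ≠ 0; add g_3 = v**3 - 109/7*v**2 - 12*u + 486/7*v - 468/7 to the basis.

S(f_1,g_3): leading monomials are coprime, so the S-polynomial reduces to 0 (Buchberger's first criterion).
S(f_2,g_3): lcm = u*v**3. S = -v**4 + 81/7*u*v**2 + 10*v**3 + 12*u**2 - 486/7*u*v - 12*v**2 + 468/7*u.
  leading term v**4: subtract (-v)·g_3 from -v**4 + 81/7*u*v**2 + 10*v**3 + 12*u**2 - 486/7*u*v - 12*v**2 + 468/7*u → 81/7*u*v**2 - 39/7*v**3 + 12*u**2 - 570/7*u*v + 402/7*v**2 + 468/7*u - 468/7*v
  leading term u*v**2: subtract (81/7*v)·f_2 from 81/7*u*v**2 - 39/7*v**3 + 12*u**2 - 570/7*u*v + 402/7*v**2 + 468/7*u - 468/7*v → 6*v**3 + 12*u**2 - 246/7*u*v - 408/7*v**2 + 468/7*u + 72*v
  leading term v**3: subtract (6)·g_3 from 6*v**3 + 12*u**2 - 246/7*u*v - 408/7*v**2 + 468/7*u + 72*v → 12*u**2 - 246/7*u*v + 246/7*v**2 + 972/7*u - 2412/7*v + 2808/7
  leading term u**2: subtract (-12/7)·f_1 from 12*u**2 - 246/7*u*v + 246/7*v**2 + 972/7*u - 2412/7*v + 2808/7 → -246/7*u*v + 246/7*v**2 + 984/7*u - 2460/7*v + 2952/7
  leading term u*v: subtract (-246/7)·f_2 from -246/7*u*v + 246/7*v**2 + 984/7*u - 2460/7*v + 2952/7 → 0
  remainder 0.

Every S-polynomial of the final basis reduces to 0, so we have a Gröbner basis.
Inter-reduce: drop elements whose leading term is divisible by another's, tail-reduce, and make monic.
Reduced Gröbner basis: {v**3 - 109/7*v**2 - 12*u + 486/7*v - 468/7, u**2 - 1/7*u + 4/7*v - 12/7, u*v - v**2 - 4*u + 10*v - 12}.

Buchberger on the second generating set:
h_1 = -7*u**2 + u - 4*v + 12, LT = u**2.
h_2 = 8*u*v - 8*v**2 - 32*u + 80*v - 96, LT = u*v.

S(h_1,h_2): lcm = u**2*v. S = u*v**2 + 4*u**2 - 71/7*u*v + 4/7*v**2 + 12*u - 12/7*v.
  leading term u*v**2: subtract (1/8*v)·h_2 from u*v**2 + 4*u**2 - 71/7*u*v + 4/7*v**2 + 12*u - 12/7*v → v**3 + 4*u**2 - 43/7*u*v - 66/7*v**2 + 12*u + 72/7*v
  leading term v**3: no divisor's leading term divides it; move v**3 to the remainder.
  leading term u**2: subtract (-4/7)·h_1 from 4*u**2 - 43/7*u*v - 66/7*v**2 + 12*u + 72/7*v → -43/7*u*v - 66/7*v**2 + 88/7*u + 8*v + 48/7
  leading term u*v: subtract (-43/56)·h_2 from -43/7*u*v - 66/7*v**2 + 88/7*u + 8*v + 48/7 → -109/7*v**2 - 12*u + 486/7*v - 468/7
  leading term v**2: no divisor's leading term divides it; move -109/7*v**2 to the remainder.
  leading term u: no divisor's leading term divides it; move -12*u to the remainder.
  leading term v: no divisor's leading term divides it; move 486/7*v to the remainder.
  leading term 1: no divisor's leading term divides it; move -468/7 to the remainder.
  remainder v**3 - 109/7*v**2 - 12*u + 486/7*v - 468/7 ≠ 0; add k_3 = v**3 - 109/7*v**2 - 12*u + 486/7*v - 468/7 to the basis.

S(h_1,k_3): leading monomials are coprime, so the S-polynomial reduces to 0 (Buchberger's first criterion).
S(h_2,k_3): lcm = u*v**3. S = -v**4 + 81/7*u*v**2 + 10*v**3 + 12*u**2 - 486/7*u*v - 12*v**2 + 468/7*u.
  leading term v**4: subtract (-v)·k_3 from -v**4 + 81/7*u*v**2 + 10*v**3 + 12*u**2 - 486/7*u*v - 12*v**2 + 468/7*u → 81/7*u*v**2 - 39/7*v**3 + 12*u**2 - 570/7*u*v + 402/7*v**2 + 468/7*u - 468/7*v
  leading term u*v**2: subtract (81/56*v)·h_2 from 81/7*u*v**2 - 39/7*v**3 + 12*u**2 - 570/7*u*v + 402/7*v**2 + 468/7*u - 468/7*v → 6*v**3 + 12*u**2 - 246/7*u*v - 408/7*v**2 + 468/7*u + 72*v
  leading term v**3: subtract (6)·k_3 from 6*v**3 + 12*u**2 - 246/7*u*v - 408/7*v**2 + 468/7*u + 72*v → 12*u**2 - 246/7*u*v + 246/7*v**2 + 972/7*u - 2412/7*v + 2808/7
  leading term u**2: subtract (-12/7)·h_1 from 12*u**2 - 246/7*u*v + 246/7*v**2 + 972/7*u - 2412/7*v + 2808/7 → -246/7*u*v + 246/7*v**2 + 984/7*u - 2460/7*v + 2952/7
  leading term u*v: subtract (-123/28)·h_2 from -246/7*u*v + 246/7*v**2 + 984/7*u - 2460/7*v + 2952/7 → 0
  remainder 0.

Every S-polynomial of the final basis reduces to 0, so we have a Gröbner basis.
Inter-reduce: drop elements whose leading term is divisible by another's, tail-reduce, and make monic.
Reduced Gröbner basis: {v**3 - 109/7*v**2 - 12*u + 486/7*v - 468/7, u**2 - 1/7*u + 4/7*v - 12/7, u*v - v**2 - 4*u + 10*v - 12}.

These coincide, so the ideals are equal.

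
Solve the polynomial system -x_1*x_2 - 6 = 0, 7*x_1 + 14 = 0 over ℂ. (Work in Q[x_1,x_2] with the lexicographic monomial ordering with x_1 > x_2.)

Compute a lex Gröbner basis by Buchberger's algorithm.
f_1 = -x_1*x_2 - 6, LT = x_1*x_2.
f_2 = 7*x_1 + 14, LT = x_1.

S(f_1,f_2): lcm = x_1*x_2. S = -2*x_2 + 6.
  leading term x_2: no divisor's leading term divides it; move -2*x_2 to the remainder.
  leading term 1: no divisor's leading term divides it; move 6 to the remainder.
  remainder -2*x_2 + 6 ≠ 0; add h_3 = -2*x_2 + 6 to the basis.

The other S-polynomials (S(f_1,h_3), S(f_2,h_3)) all reduce to 0 modulo the current basis, so we have a Gröbner basis.
Inter-reduce: drop elements whose leading term is divisible by another's, tail-reduce, and make monic.
Reduced Gröbner basis: {x_1 + 2, x_2 - 3}.

From the last basis element, x_2 - 3 = 0, so x_2 takes values in {3}. Each choice, substituted upward through the basis, yields the corresponding point(s) of the solution set.
  x_2 = 3: the earlier basis element becomes x_1 + 2 = 0, giving x_1 = -2 — point (-2, 3).

{(-2, 3)}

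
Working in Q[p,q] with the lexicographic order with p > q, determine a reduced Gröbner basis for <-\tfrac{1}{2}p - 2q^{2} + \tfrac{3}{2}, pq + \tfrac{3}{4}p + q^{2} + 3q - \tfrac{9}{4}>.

f_1 = -\tfrac{1}{2}p - 2q^{2} + \tfrac{3}{2}, LT = p.
f_2 = pq + \tfrac{3}{4}p + q^{2} + 3q - \tfrac{9}{4}, LT = pq.

S(f_1,f_2): lcm = pq. S = -\tfrac{3}{4}p + 4q^{3} - q^{2} - 6q + \tfrac{9}{4}.
  leading term p: subtract (\tfrac{3}{2})·f_1 from -\tfrac{3}{4}p + 4q^{3} - q^{2} - 6q + \tfrac{9}{4} → 4q^{3} + 2q^{2} - 6q
  leading term q^{3}: no divisor's leading term divides it; move 4q^{3} to the remainder.
  leading term q^{2}: no divisor's leading term divides it; move 2q^{2} to the remainder.
  leading term q: no divisor's leading term divides it; move -6q to the remainder.
  remainder 4q^{3} + 2q^{2} - 6q ≠ 0; add g_3 = 4q^{3} + 2q^{2} - 6q to the basis.

The other S-polynomials (S(f_1,g_3), S(f_2,g_3)) all reduce to 0 modulo the current basis, so we have a Gröbner basis.
Inter-reduce: drop elements whose leading term is divisible by another's, tail-reduce, and make monic.

G = {p + 4q^{2} - 3, q^{3} + \tfrac{1}{2}q^{2} - \tfrac{3}{2}q}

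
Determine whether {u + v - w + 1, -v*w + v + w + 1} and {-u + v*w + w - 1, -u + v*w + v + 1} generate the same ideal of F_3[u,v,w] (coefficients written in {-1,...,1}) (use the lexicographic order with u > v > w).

Equality of ideals is decidable: compute both reduced Gröbner bases (unique for the ordering) and check whether they agree.
Buchberger on the first generating set:
f_1 = u + v - w + 1, LT = u.
f_2 = -v*w + v + w + 1, LT = v*w.

The S-polynomials (S(f_1,f_2)) all reduce to 0 modulo the current basis, so we have a Gröbner basis.
Inter-reduce: drop elements whose leading term is divisible by another's, tail-reduce, and make monic.
Reduced Gröbner basis: {u + v - w + 1, v*w - v - w - 1}.

Buchberger on the second generating set:
h_1 = -u + v*w + w - 1, LT = u.
h_2 = -u + v*w + v + 1, LT = u.

S(h_1,h_2): lcm = u. S = v - w - 1.
  reduce S modulo (h_1, h_2):
  remainder v - w - 1 ≠ 0; add k_3 = v - w - 1 to the basis.

The other S-polynomials (S(h_1,k_3), S(h_2,k_3)) all reduce to 0 modulo the current basis, so we have a Gröbner basis.
Inter-reduce: drop elements whose leading term is divisible by another's, tail-reduce, and make monic.
Reduced Gröbner basis: {u - w**2 + w + 1, v - w - 1}.

Since the reduced bases disagree, the two ideals are not the same.

No, the ideals differ.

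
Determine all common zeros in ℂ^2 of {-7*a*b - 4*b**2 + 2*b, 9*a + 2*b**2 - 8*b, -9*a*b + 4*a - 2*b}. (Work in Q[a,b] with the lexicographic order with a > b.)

Compute a lex Gröbner basis by Buchberger's algorithm.
f_1 = -7*a*b - 4*b**2 + 2*b, LT = a*b.
f_2 = 9*a + 2*b**2 - 8*b, LT = a.
f_3 = -9*a*b + 4*a - 2*b, LT = a*b.

S(f_1,f_2): lcm = a*b. S = -2/9*b**3 + 92/63*b**2 - 2/7*b.
  leading term b**3: no divisor's leading term divides it; move -2/9*b**3 to the remainder.
  leading term b**2: no divisor's leading term divides it; move 92/63*b**2 to the remainder.
  leading term b: no divisor's leading term divides it; move -2/7*b to the remainder.
  remainder -2/9*b**3 + 92/63*b**2 - 2/7*b ≠ 0; add h_4 = -2/9*b**3 + 92/63*b**2 - 2/7*b to the basis.

S(f_1,f_3): lcm = a*b. S = 4/9*a + 4/7*b**2 - 32/63*b.
  leading term a: subtract (4/81)·f_2 from 4/9*a + 4/7*b**2 - 32/63*b → 268/567*b**2 - 64/567*b
  leading term b**2: no divisor's leading term divides it; move 268/567*b**2 to the remainder.
  leading term b: no divisor's leading term divides it; move -64/567*b to the remainder.
  remainder 268/567*b**2 - 64/567*b ≠ 0; add h_5 = 268/567*b**2 - 64/567*b to the basis.

S(f_3,h_4): lcm = a*b**3. S = 386/63*a*b**2 - 9/7*a*b + 2/9*b**3.
  leading term a*b**2: subtract (-386/441*b)·f_1 from 386/63*a*b**2 - 9/7*a*b + 2/9*b**3 → -9/7*a*b - 482/147*b**3 + 772/441*b**2
  leading term a*b: subtract (9/49)·f_1 from -9/7*a*b - 482/147*b**3 + 772/441*b**2 → -482/147*b**3 + 1096/441*b**2 - 18/49*b
  leading term b**3: subtract (723/49)·h_4 from -482/147*b**3 + 1096/441*b**2 - 18/49*b → -58844/3087*b**2 + 1320/343*b
  leading term b**2: subtract (-132399/3283)·h_5 from -58844/3087*b**2 + 1320/343*b → -20792/29547*b
  leading term b: no divisor's leading term divides it; move -20792/29547*b to the remainder.
  remainder -20792/29547*b ≠ 0; add h_6 = -20792/29547*b to the basis.

The other S-polynomials (S(f_2,f_3), S(f_1,h_4), S(f_2,h_4), S(f_1,h_5), S(f_2,h_5), S(f_3,h_5), S(h_4,h_5), S(f_1,h_6), S(f_2,h_6), S(f_3,h_6), S(h_4,h_6), S(h_5,h_6)) all reduce to 0 modulo the current basis, so we have a Gröbner basis.
Inter-reduce: drop elements whose leading term is divisible by another's, tail-reduce, and make monic.
Reduced Gröbner basis: {a, b}.

Elimination: the polynomial b lies in the elimination ideal for b, so b ∈ {0}. For each such b, the remaining basis elements (now univariate) give the rest of the solution.
  b = 0: the earlier basis element becomes a = 0, giving a = 0 — point (0, 0).

{(0, 0)}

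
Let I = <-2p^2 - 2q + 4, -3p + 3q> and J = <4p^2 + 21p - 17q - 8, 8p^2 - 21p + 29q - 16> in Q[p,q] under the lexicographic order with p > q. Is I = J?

Yes, the ideals are equal.

Since reduced Gröbner bases are canonical representatives of ideals under a given ordering, it suffices to compute and compare them.
Buchberger on the first generating set:
f_1 = -2p^2 - 2q + 4, LT = p^2.
f_2 = -3p + 3q, LT = p.

S(f_1,f_2): lcm = p^2. S = pq + q - 2.
  leading term pq: subtract (-1/3q)·f_2 from pq + q - 2 → q^2 + q - 2
  leading term q^2: no divisor's leading term divides it; move q^2 to the remainder.
  leading term q: no divisor's leading term divides it; move q to the remainder.
  leading term 1: no divisor's leading term divides it; move -2 to the remainder.
  remainder q^2 + q - 2 ≠ 0; add g_3 = q^2 + q - 2 to the basis.

The other S-polynomials (S(f_1,g_3), S(f_2,g_3)) all reduce to 0 modulo the current basis, so we have a Gröbner basis.
Inter-reduce: drop elements whose leading term is divisible by another's, tail-reduce, and make monic.
Reduced Gröbner basis: {p - q, q^2 + q - 2}.

Buchberger on the second generating set:
h_1 = 4p^2 + 21p - 17q - 8, LT = p^2.
h_2 = 8p^2 - 21p + 29q - 16, LT = p^2.

S(h_1,h_2): lcm = p^2. S = 63/8p - 63/8q.
  leading term p: no divisor's leading term divides it; move 63/8p to the remainder.
  leading term q: no divisor's leading term divides it; move -63/8q to the remainder.
  remainder 63/8p - 63/8q ≠ 0; add k_3 = 63/8p - 63/8q to the basis.

S(h_1,k_3): lcm = p^2. S = pq + 21/4p - 17/4q - 2.
  leading term pq: subtract (8/63q)·k_3 from pq + 21/4p - 17/4q - 2 → 21/4p + q^2 - 17/4q - 2
  leading term p: subtract (2/3)·k_3 from 21/4p + q^2 - 17/4q - 2 → q^2 + q - 2
  leading term q^2: no divisor's leading term divides it; move q^2 to the remainder.
  leading term q: no divisor's leading term divides it; move q to the remainder.
  leading term 1: no divisor's leading term divides it; move -2 to the remainder.
  remainder q^2 + q - 2 ≠ 0; add k_4 = q^2 + q - 2 to the basis.

The other S-polynomials (S(h_2,k_3), S(h_1,k_4), S(h_2,k_4), S(k_3,k_4)) all reduce to 0 modulo the current basis, so we have a Gröbner basis.
Inter-reduce: drop elements whose leading term is divisible by another's, tail-reduce, and make monic.
Reduced Gröbner basis: {p - q, q^2 + q - 2}.

Same reduced basis, so the two generating sets span the same ideal.
The choice of monomial ordering does not affect the verdict — as long as both bases are computed under the same ordering, their equality decides ideal equality.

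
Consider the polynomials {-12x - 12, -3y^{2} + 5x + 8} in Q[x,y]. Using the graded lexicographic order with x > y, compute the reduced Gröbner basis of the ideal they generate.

f_1 = -12x - 12, LT = x.
f_2 = -3y^{2} + 5x + 8, LT = y^{2}.

The S-polynomials (S(f_1,f_2)) all reduce to 0 modulo the current basis, so we have a Gröbner basis.

G = {y^{2} - 1, x + 1}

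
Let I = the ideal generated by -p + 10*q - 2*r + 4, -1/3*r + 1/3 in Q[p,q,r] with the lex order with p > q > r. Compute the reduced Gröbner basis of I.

The reduced Gröbner basis is the canonical form of the ideal for this ordering.

f_1 = -p + 10*q - 2*r + 4, LT = p.
f_2 = -1/3*r + 1/3, LT = r.

The S-polynomials (S(f_1,f_2)) all reduce to 0 modulo the current basis, so we have a Gröbner basis.

G = {p - 10*q - 2, r - 1}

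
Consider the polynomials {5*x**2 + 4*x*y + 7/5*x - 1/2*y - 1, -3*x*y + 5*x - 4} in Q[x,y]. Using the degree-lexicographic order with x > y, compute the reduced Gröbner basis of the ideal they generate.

f_1 = 5*x**2 + 4*x*y + 7/5*x - 1/2*y - 1, LT = x**2.
f_2 = -3*x*y + 5*x - 4, LT = x*y.

S(f_1,f_2): lcm = x**2*y. S = 4/5*x*y**2 + 5/3*x**2 + 7/25*x*y - 1/10*y**2 - 4/3*x - 1/5*y.
  leading term x*y**2: subtract (-4/15*y)·f_2 from 4/5*x*y**2 + 5/3*x**2 + 7/25*x*y - 1/10*y**2 - 4/3*x - 1/5*y → 5/3*x**2 + 121/75*x*y - 1/10*y**2 - 4/3*x - 19/15*y
  leading term x**2: subtract (1/3)·f_1 from 5/3*x**2 + 121/75*x*y - 1/10*y**2 - 4/3*x - 19/15*y → 7/25*x*y - 1/10*y**2 - 9/5*x - 11/10*y + 1/3
  leading term x*y: subtract (-7/75)·f_2 from 7/25*x*y - 1/10*y**2 - 9/5*x - 11/10*y + 1/3 → -1/10*y**2 - 4/3*x - 11/10*y - 1/25
  leading term y**2: no divisor's leading term divides it; move -1/10*y**2 to the remainder.
  leading term x: no divisor's leading term divides it; move -4/3*x to the remainder.
  leading term y: no divisor's leading term divides it; move -11/10*y to the remainder.
  leading term 1: no divisor's leading term divides it; move -1/25 to the remainder.
  remainder -1/10*y**2 - 4/3*x - 11/10*y - 1/25 ≠ 0; add g_3 = -1/10*y**2 - 4/3*x - 11/10*y - 1/25 to the basis.

The other S-polynomials (S(f_1,g_3), S(f_2,g_3)) all reduce to 0 modulo the current basis, so we have a Gröbner basis.

G = {x**2 + 121/75*x - 1/10*y - 19/15, x*y - 5/3*x + 4/3, y**2 + 40/3*x + 11*y + 2/5}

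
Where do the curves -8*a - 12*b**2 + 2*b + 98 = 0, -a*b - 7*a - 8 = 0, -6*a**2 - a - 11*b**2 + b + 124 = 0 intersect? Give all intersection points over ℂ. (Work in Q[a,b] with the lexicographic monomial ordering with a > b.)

{(-2, -3)}

Compute a lex Gröbner basis by Buchberger's algorithm.
f_1 = -8*a - 12*b**2 + 2*b + 98, LT = a.
f_2 = -a*b - 7*a - 8, LT = a*b.
f_3 = -6*a**2 - a - 11*b**2 + b + 124, LT = a**2.

S(f_1,f_2): lcm = a*b. S = -7*a + 3/2*b**3 - 1/4*b**2 - 49/4*b - 8.
  leading term a: subtract (7/8)·f_1 from -7*a + 3/2*b**3 - 1/4*b**2 - 49/4*b - 8 → 3/2*b**3 + 41/4*b**2 - 14*b - 375/4
  leading term b**3: no divisor's leading term divides it; move 3/2*b**3 to the remainder.
  leading term b**2: no divisor's leading term divides it; move 41/4*b**2 to the remainder.
  leading term b: no divisor's leading term divides it; move -14*b to the remainder.
  leading term 1: no divisor's leading term divides it; move -375/4 to the remainder.
  remainder 3/2*b**3 + 41/4*b**2 - 14*b - 375/4 ≠ 0; add h_4 = 3/2*b**3 + 41/4*b**2 - 14*b - 375/4 to the basis.

S(f_1,f_3): lcm = a**2. S = 3/2*a*b**2 - 1/4*a*b - 149/12*a - 11/6*b**2 + 1/6*b + 62/3.
  leading term a*b**2: subtract (-3/16*b**2)·f_1 from 3/2*a*b**2 - 1/4*a*b - 149/12*a - 11/6*b**2 + 1/6*b + 62/3 → -1/4*a*b - 149/12*a - 9/4*b**4 + 3/8*b**3 + 397/24*b**2 + 1/6*b + 62/3
  leading term a*b: subtract (1/32*b)·f_1 from -1/4*a*b - 149/12*a - 9/4*b**4 + 3/8*b**3 + 397/24*b**2 + 1/6*b + 62/3 → -149/12*a - 9/4*b**4 + 3/4*b**3 + 791/48*b**2 - 139/48*b + 62/3
  leading term a: subtract (149/96)·f_1 from -149/12*a - 9/4*b**4 + 3/4*b**3 + 791/48*b**2 - 139/48*b + 62/3 → -9/4*b**4 + 3/4*b**3 + 1685/48*b**2 - 6*b - 2103/16
  leading term b**4: subtract (-3/2*b)·h_4 from -9/4*b**4 + 3/4*b**3 + 1685/48*b**2 - 6*b - 2103/16 → 129/8*b**3 + 677/48*b**2 - 1173/8*b - 2103/16
  leading term b**3: subtract (43/4)·h_4 from 129/8*b**3 + 677/48*b**2 - 1173/8*b - 2103/16 → -1153/12*b**2 + 31/8*b + 7011/8
  leading term b**2: no divisor's leading term divides it; move -1153/12*b**2 to the remainder.
  leading term b: no divisor's leading term divides it; move 31/8*b to the remainder.
  leading term 1: no divisor's leading term divides it; move 7011/8 to the remainder.
  remainder -1153/12*b**2 + 31/8*b + 7011/8 ≠ 0; add h_5 = -1153/12*b**2 + 31/8*b + 7011/8 to the basis.

S(f_2,f_3): lcm = a**2*b. S = 7*a**2 - 1/6*a*b + 8*a - 11/6*b**3 + 1/6*b**2 + 62/3*b.
  leading term a**2: subtract (-7/8*a)·f_1 from 7*a**2 - 1/6*a*b + 8*a - 11/6*b**3 + 1/6*b**2 + 62/3*b → -21/2*a*b**2 + 19/12*a*b + 375/4*a - 11/6*b**3 + 1/6*b**2 + 62/3*b
  leading term a*b**2: subtract (21/16*b**2)·f_1 from -21/2*a*b**2 + 19/12*a*b + 375/4*a - 11/6*b**3 + 1/6*b**2 + 62/3*b → 19/12*a*b + 375/4*a + 63/4*b**4 - 107/24*b**3 - 3083/24*b**2 + 62/3*b
  leading term a*b: subtract (-19/96*b)·f_1 from 19/12*a*b + 375/4*a + 63/4*b**4 - 107/24*b**3 - 3083/24*b**2 + 62/3*b → 375/4*a + 63/4*b**4 - 41/6*b**3 - 2049/16*b**2 + 641/16*b
  leading term a: subtract (-375/32)·f_1 from 375/4*a + 63/4*b**4 - 41/6*b**3 - 2049/16*b**2 + 641/16*b → 63/4*b**4 - 41/6*b**3 - 4299/16*b**2 + 127/2*b + 18375/16
  leading term b**4: subtract (21/2*b)·h_4 from 63/4*b**4 - 41/6*b**3 - 4299/16*b**2 + 127/2*b + 18375/16 → -2747/24*b**3 - 1947/16*b**2 + 8383/8*b + 18375/16
  leading term b**3: subtract (-2747/36)·h_4 from -2747/24*b**3 - 1947/16*b**2 + 8383/8*b + 18375/16 → 5944/9*b**2 - 1469/72*b - 144125/24
  leading term b**2: subtract (-23776/3459)·h_5 from 5944/9*b**2 - 1469/72*b - 144125/24 → 517411/83016*b + 517411/27672
  leading term b: no divisor's leading term divides it; move 517411/83016*b to the remainder.
  leading term 1: no divisor's leading term divides it; move 517411/27672 to the remainder.
  remainder 517411/83016*b + 517411/27672 ≠ 0; add h_6 = 517411/83016*b + 517411/27672 to the basis.

The other S-polynomials (S(f_1,h_4), S(f_2,h_4), S(f_3,h_4), S(f_1,h_5), S(f_2,h_5), S(f_3,h_5), S(h_4,h_5), S(f_1,h_6), S(f_2,h_6), S(f_3,h_6), S(h_4,h_6), S(h_5,h_6)) all reduce to 0 modulo the current basis, so we have a Gröbner basis.
Inter-reduce: drop elements whose leading term is divisible by another's, tail-reduce, and make monic.
Reduced Gröbner basis: {a + 2, b + 3}.

A lex Gröbner basis eliminates variables successively. Here b + 3 depends only on b, with roots {-3}; lifting each root through the earlier basis elements recovers the full solutions.
  b = -3: the earlier basis element becomes a + 2 = 0, giving a = -2 — point (-2, -3).
Substituting each solution back into the original system confirms all equations vanish.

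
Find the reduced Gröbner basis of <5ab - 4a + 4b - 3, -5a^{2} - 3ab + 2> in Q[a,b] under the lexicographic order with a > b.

G = {a + 12b^{2} - 15b + 4, b^{3} - \tfrac{41}{20}b^{2} + \tfrac{19}{15}b - \tfrac{13}{60}}

f_1 = 5ab - 4a + 4b - 3, LT = ab.
f_2 = -5a^{2} - 3ab + 2, LT = a^{2}.

S(f_1,f_2): lcm = a^{2}b. S = -\tfrac{4}{5}a^{2} - \tfrac{3}{5}ab^{2} + \tfrac{4}{5}ab - \tfrac{3}{5}a + \tfrac{2}{5}b.
  reduce S modulo (f_1, f_2):
  remainder \tfrac{1}{25}a + \tfrac{12}{25}b^{2} - \tfrac{3}{5}b + \tfrac{4}{25} ≠ 0; add g_3 = \tfrac{1}{25}a + \tfrac{12}{25}b^{2} - \tfrac{3}{5}b + \tfrac{4}{25} to the basis.

S(f_1,g_3): lcm = ab. S = -\tfrac{4}{5}a - 12b^{3} + 15b^{2} - \tfrac{16}{5}b - \tfrac{3}{5}.
  reduce S modulo (f_1, f_2, g_3):
  remainder -12b^{3} + \tfrac{123}{5}b^{2} - \tfrac{76}{5}b + \tfrac{13}{5} ≠ 0; add g_4 = -12b^{3} + \tfrac{123}{5}b^{2} - \tfrac{76}{5}b + \tfrac{13}{5} to the basis.

The other S-polynomials (S(f_2,g_3), S(f_1,g_4), S(f_2,g_4), S(g_3,g_4)) all reduce to 0 modulo the current basis, so we have a Gröbner basis.
Inter-reduce: drop elements whose leading term is divisible by another's, tail-reduce, and make monic.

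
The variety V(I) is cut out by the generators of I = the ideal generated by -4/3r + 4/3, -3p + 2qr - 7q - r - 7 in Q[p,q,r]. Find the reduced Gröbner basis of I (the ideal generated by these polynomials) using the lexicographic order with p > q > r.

f_1 = -4/3r + 4/3, LT = r.
f_2 = -3p + 2qr - 7q - r - 7, LT = p.

The S-polynomials (S(f_1,f_2)) all reduce to 0 modulo the current basis, so we have a Gröbner basis.

G = {p + 5/3q + 8/3, r - 1}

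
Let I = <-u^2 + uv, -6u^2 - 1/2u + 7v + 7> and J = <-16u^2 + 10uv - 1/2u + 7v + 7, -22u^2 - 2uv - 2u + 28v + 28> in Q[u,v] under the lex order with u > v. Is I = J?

Equality of ideals is decidable: compute both reduced Gröbner bases (unique for the ordering) and check whether they agree.
Buchberger on the first generating set:
f_1 = -u^2 + uv, LT = u^2.
f_2 = -6u^2 - 1/2u + 7v + 7, LT = u^2.

S(f_1,f_2): lcm = u^2. S = -uv - 1/12u + 7/6v + 7/6.
  leading term uv: no divisor's leading term divides it; move -uv to the remainder.
  leading term u: no divisor's leading term divides it; move -1/12u to the remainder.
  leading term v: no divisor's leading term divides it; move 7/6v to the remainder.
  leading term 1: no divisor's leading term divides it; move 7/6 to the remainder.
  remainder -uv - 1/12u + 7/6v + 7/6 ≠ 0; add g_3 = -uv - 1/12u + 7/6v + 7/6 to the basis.

S(f_1,g_3): lcm = u^2v. S = -1/12u^2 - uv^2 + 7/6uv + 7/6u.
  leading term u^2: subtract (1/12)·f_1 from -1/12u^2 - uv^2 + 7/6uv + 7/6u → -uv^2 + 13/12uv + 7/6u
  leading term uv^2: subtract (v)·g_3 from -uv^2 + 13/12uv + 7/6u → 7/6uv + 7/6u - 7/6v^2 - 7/6v
  leading term uv: subtract (-7/6)·g_3 from 7/6uv + 7/6u - 7/6v^2 - 7/6v → 77/72u - 7/6v^2 + 7/36v + 49/36
  leading term u: no divisor's leading term divides it; move 77/72u to the remainder.
  leading term v^2: no divisor's leading term divides it; move -7/6v^2 to the remainder.
  leading term v: no divisor's leading term divides it; move 7/36v to the remainder.
  leading term 1: no divisor's leading term divides it; move 49/36 to the remainder.
  remainder 77/72u - 7/6v^2 + 7/36v + 49/36 ≠ 0; add g_4 = 77/72u - 7/6v^2 + 7/36v + 49/36 to the basis.

S(g_3,g_4): lcm = uv. S = 1/12u + 12/11v^3 - 2/11v^2 - 161/66v - 7/6.
  leading term u: subtract (6/77)·g_4 from 1/12u + 12/11v^3 - 2/11v^2 - 161/66v - 7/6 → 12/11v^3 - 1/11v^2 - 27/11v - 14/11
  leading term v^3: no divisor's leading term divides it; move 12/11v^3 to the remainder.
  leading term v^2: no divisor's leading term divides it; move -1/11v^2 to the remainder.
  leading term v: no divisor's leading term divides it; move -27/11v to the remainder.
  leading term 1: no divisor's leading term divides it; move -14/11 to the remainder.
  remainder 12/11v^3 - 1/11v^2 - 27/11v - 14/11 ≠ 0; add g_5 = 12/11v^3 - 1/11v^2 - 27/11v - 14/11 to the basis.

The other S-polynomials (S(f_2,g_3), S(f_1,g_4), S(f_2,g_4), S(f_1,g_5), S(f_2,g_5), S(g_3,g_5), S(g_4,g_5)) all reduce to 0 modulo the current basis, so we have a Gröbner basis.
Inter-reduce: drop elements whose leading term is divisible by another's, tail-reduce, and make monic.
Reduced Gröbner basis: {u - 12/11v^2 + 2/11v + 14/11, v^3 - 1/12v^2 - 9/4v - 7/6}.

Buchberger on the second generating set:
h_1 = -16u^2 + 10uv - 1/2u + 7v + 7, LT = u^2.
h_2 = -22u^2 - 2uv - 2u + 28v + 28, LT = u^2.

S(h_1,h_2): lcm = u^2. S = -63/88uv - 21/352u + 147/176v + 147/176.
  leading term uv: no divisor's leading term divides it; move -63/88uv to the remainder.
  leading term u: no divisor's leading term divides it; move -21/352u to the remainder.
  leading term v: no divisor's leading term divides it; move 147/176v to the remainder.
  leading term 1: no divisor's leading term divides it; move 147/176 to the remainder.
  remainder -63/88uv - 21/352u + 147/176v + 147/176 ≠ 0; add k_3 = -63/88uv - 21/352u + 147/176v + 147/176 to the basis.

S(h_1,k_3): lcm = u^2v. S = -1/12u^2 - 5/8uv^2 + 115/96uv + 7/6u - 7/16v^2 - 7/16v.
  leading term u^2: subtract (1/192)·h_1 from -1/12u^2 - 5/8uv^2 + 115/96uv + 7/6u - 7/16v^2 - 7/16v → -5/8uv^2 + 55/48uv + 449/384u - 7/16v^2 - 91/192v - 7/192
  leading term uv^2: subtract (55/63v)·k_3 from -5/8uv^2 + 55/48uv + 449/384u - 7/16v^2 - 91/192v - 7/192 → 115/96uv + 449/384u - 7/6v^2 - 77/64v - 7/192
  leading term uv: subtract (-1265/756)·k_3 from 115/96uv + 449/384u - 7/6v^2 - 77/64v - 7/192 → 77/72u - 7/6v^2 + 7/36v + 49/36
  leading term u: no divisor's leading term divides it; move 77/72u to the remainder.
  leading term v^2: no divisor's leading term divides it; move -7/6v^2 to the remainder.
  leading term v: no divisor's leading term divides it; move 7/36v to the remainder.
  leading term 1: no divisor's leading term divides it; move 49/36 to the remainder.
  remainder 77/72u - 7/6v^2 + 7/36v + 49/36 ≠ 0; add k_4 = 77/72u - 7/6v^2 + 7/36v + 49/36 to the basis.

S(k_3,k_4): lcm = uv. S = 1/12u + 12/11v^3 - 2/11v^2 - 161/66v - 7/6.
  leading term u: subtract (6/77)·k_4 from 1/12u + 12/11v^3 - 2/11v^2 - 161/66v - 7/6 → 12/11v^3 - 1/11v^2 - 27/11v - 14/11
  leading term v^3: no divisor's leading term divides it; move 12/11v^3 to the remainder.
  leading term v^2: no divisor's leading term divides it; move -1/11v^2 to the remainder.
  leading term v: no divisor's leading term divides it; move -27/11v to the remainder.
  leading term 1: no divisor's leading term divides it; move -14/11 to the remainder.
  remainder 12/11v^3 - 1/11v^2 - 27/11v - 14/11 ≠ 0; add k_5 = 12/11v^3 - 1/11v^2 - 27/11v - 14/11 to the basis.

The other S-polynomials (S(h_2,k_3), S(h_1,k_4), S(h_2,k_4), S(h_1,k_5), S(h_2,k_5), S(k_3,k_5), S(k_4,k_5)) all reduce to 0 modulo the current basis, so we have a Gröbner basis.
Inter-reduce: drop elements whose leading term is divisible by another's, tail-reduce, and make monic.
Reduced Gröbner basis: {u - 12/11v^2 + 2/11v + 14/11, v^3 - 1/12v^2 - 9/4v - 7/6}.

The two bases agree; hence the ideals are identical.

Yes, the ideals are equal.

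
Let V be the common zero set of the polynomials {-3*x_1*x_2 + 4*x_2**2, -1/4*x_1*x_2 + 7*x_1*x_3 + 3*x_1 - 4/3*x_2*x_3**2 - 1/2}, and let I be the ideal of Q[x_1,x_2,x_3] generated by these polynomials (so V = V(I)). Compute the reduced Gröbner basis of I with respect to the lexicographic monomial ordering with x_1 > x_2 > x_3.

G = {x_1*x_2 - 4/3*x_2**2, x_1*x_3 + 3/7*x_1 - 1/21*x_2**2 - 4/21*x_2*x_3**2 - 1/14, x_2**3 + 4*x_2**2*x_3**2 - 28*x_2**2*x_3 - 12*x_2**2 + 3/2*x_2}

The reduced Gröbner basis is the canonical form of the ideal for this ordering.

f_1 = -3*x_1*x_2 + 4*x_2**2, LT = x_1*x_2.
f_2 = -1/4*x_1*x_2 + 7*x_1*x_3 + 3*x_1 - 4/3*x_2*x_3**2 - 1/2, LT = x_1*x_2.

S(f_1,f_2): lcm = x_1*x_2. S = 28*x_1*x_3 + 12*x_1 - 4/3*x_2**2 - 16/3*x_2*x_3**2 - 2.
  leading term x_1*x_3: no divisor's leading term divides it; move 28*x_1*x_3 to the remainder.
  leading term x_1: no divisor's leading term divides it; move 12*x_1 to the remainder.
  leading term x_2**2: no divisor's leading term divides it; move -4/3*x_2**2 to the remainder.
  leading term x_2*x_3**2: no divisor's leading term divides it; move -16/3*x_2*x_3**2 to the remainder.
  leading term 1: no divisor's leading term divides it; move -2 to the remainder.
  remainder 28*x_1*x_3 + 12*x_1 - 4/3*x_2**2 - 16/3*x_2*x_3**2 - 2 ≠ 0; add g_3 = 28*x_1*x_3 + 12*x_1 - 4/3*x_2**2 - 16/3*x_2*x_3**2 - 2 to the basis.

S(f_1,g_3): lcm = x_1*x_2*x_3. S = -3/7*x_1*x_2 + 1/21*x_2**3 + 4/21*x_2**2*x_3**2 - 4/3*x_2**2*x_3 + 1/14*x_2.
  leading term x_1*x_2: subtract (1/7)·f_1 from -3/7*x_1*x_2 + 1/21*x_2**3 + 4/21*x_2**2*x_3**2 - 4/3*x_2**2*x_3 + 1/14*x_2 → 1/21*x_2**3 + 4/21*x_2**2*x_3**2 - 4/3*x_2**2*x_3 - 4/7*x_2**2 + 1/14*x_2
  leading term x_2**3: no divisor's leading term divides it; move 1/21*x_2**3 to the remainder.
  leading term x_2**2*x_3**2: no divisor's leading term divides it; move 4/21*x_2**2*x_3**2 to the remainder.
  leading term x_2**2*x_3: no divisor's leading term divides it; move -4/3*x_2**2*x_3 to the remainder.
  leading term x_2**2: no divisor's leading term divides it; move -4/7*x_2**2 to the remainder.
  leading term x_2: no divisor's leading term divides it; move 1/14*x_2 to the remainder.
  remainder 1/21*x_2**3 + 4/21*x_2**2*x_3**2 - 4/3*x_2**2*x_3 - 4/7*x_2**2 + 1/14*x_2 ≠ 0; add g_4 = 1/21*x_2**3 + 4/21*x_2**2*x_3**2 - 4/3*x_2**2*x_3 - 4/7*x_2**2 + 1/14*x_2 to the basis.

The other S-polynomials (S(f_2,g_3), S(f_1,g_4), S(f_2,g_4), S(g_3,g_4)) all reduce to 0 modulo the current basis, so we have a Gröbner basis.
Inter-reduce: drop elements whose leading term is divisible by another's, tail-reduce, and make monic.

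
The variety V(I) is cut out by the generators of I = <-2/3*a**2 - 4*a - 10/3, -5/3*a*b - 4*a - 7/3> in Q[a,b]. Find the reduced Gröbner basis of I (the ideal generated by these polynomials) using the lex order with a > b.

G = {a - 25/7*b - 18/7, b**2 + 78/25*b + 53/25}

Buchberger's algorithm terminates because the ascending chain of leading-term ideals stabilizes.

f_1 = -2/3*a**2 - 4*a - 10/3, LT = a**2.
f_2 = -5/3*a*b - 4*a - 7/3, LT = a*b.

S(f_1,f_2): lcm = a**2*b. S = -12/5*a**2 + 6*a*b - 7/5*a + 5*b.
  leading term a**2: subtract (18/5)·f_1 from -12/5*a**2 + 6*a*b - 7/5*a + 5*b → 6*a*b + 13*a + 5*b + 12
  leading term a*b: subtract (-18/5)·f_2 from 6*a*b + 13*a + 5*b + 12 → -7/5*a + 5*b + 18/5
  leading term a: no divisor's leading term divides it; move -7/5*a to the remainder.
  leading term b: no divisor's leading term divides it; move 5*b to the remainder.
  leading term 1: no divisor's leading term divides it; move 18/5 to the remainder.
  remainder -7/5*a + 5*b + 18/5 ≠ 0; add g_3 = -7/5*a + 5*b + 18/5 to the basis.

S(f_1,g_3): lcm = a**2. S = 25/7*a*b + 60/7*a + 5.
  leading term a*b: subtract (-15/7)·f_2 from 25/7*a*b + 60/7*a + 5 → 0
  remainder 0.

S(f_2,g_3): lcm = a*b. S = 12/5*a + 25/7*b**2 + 18/7*b + 7/5.
  leading term a: subtract (-12/7)·g_3 from 12/5*a + 25/7*b**2 + 18/7*b + 7/5 → 25/7*b**2 + 78/7*b + 53/7
  leading term b**2: no divisor's leading term divides it; move 25/7*b**2 to the remainder.
  leading term b: no divisor's leading term divides it; move 78/7*b to the remainder.
  leading term 1: no divisor's leading term divides it; move 53/7 to the remainder.
  remainder 25/7*b**2 + 78/7*b + 53/7 ≠ 0; add g_4 = 25/7*b**2 + 78/7*b + 53/7 to the basis.

S(f_1,g_4): leading monomials are coprime, so the S-polynomial reduces to 0 (Buchberger's first criterion).
S(f_2,g_4): lcm = a*b**2. S = -18/25*a*b - 53/25*a + 7/5*b.
  leading term a*b: subtract (54/125)·f_2 from -18/25*a*b - 53/25*a + 7/5*b → -49/125*a + 7/5*b + 126/125
  leading term a: subtract (7/25)·g_3 from -49/125*a + 7/5*b + 126/125 → 0
  remainder 0.

S(g_3,g_4): leading monomials are coprime, so the S-polynomial reduces to 0 (Buchberger's first criterion).
Every S-polynomial of the final basis reduces to 0, so we have a Gröbner basis.
Inter-reduce: drop elements whose leading term is divisible by another's, tail-reduce, and make monic.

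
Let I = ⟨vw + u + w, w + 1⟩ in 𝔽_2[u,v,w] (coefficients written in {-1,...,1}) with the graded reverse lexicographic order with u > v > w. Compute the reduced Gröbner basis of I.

f_1 = vw + u + w, LT = vw.
f_2 = w + 1, LT = w.

S(f_1,f_2): lcm = vw. S = u + v + w.
  leading term u: no divisor's leading term divides it; move u to the remainder.
  leading term v: no divisor's leading term divides it; move v to the remainder.
  leading term w: subtract (1)·f_2 from w → 1
  leading term 1: no divisor's leading term divides it; move 1 to the remainder.
  remainder u + v + 1 ≠ 0; add g_3 = u + v + 1 to the basis.

The other S-polynomials (S(f_1,g_3), S(f_2,g_3)) all reduce to 0 modulo the current basis, so we have a Gröbner basis.
Inter-reduce: drop elements whose leading term is divisible by another's, tail-reduce, and make monic.

G = {u + v + 1, w + 1}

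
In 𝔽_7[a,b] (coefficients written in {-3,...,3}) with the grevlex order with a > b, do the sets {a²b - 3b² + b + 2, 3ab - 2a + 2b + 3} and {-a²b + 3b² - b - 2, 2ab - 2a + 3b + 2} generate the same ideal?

No, the ideals differ.

Since reduced Gröbner bases are canonical representatives of ideals under a given ordering, it suffices to compute and compare them.
Buchberger on the first generating set:
f_1 = a²b - 3b² + b + 2, LT = a²b.
f_2 = 3ab - 2a + 2b + 3, LT = ab.

S(f_1,f_2): lcm = a²b. S = 3a² - 3ab - 3b² - a + b + 2.
  leading term a²: no divisor's leading term divides it; move 3a² to the remainder.
  leading term ab: subtract (-1)·f_2 from -3ab - 3b² - a + b + 2 → -3b² - 3a + 3b - 2
  leading term b²: no divisor's leading term divides it; move -3b² to the remainder.
  leading term a: no divisor's leading term divides it; move -3a to the remainder.
  leading term b: no divisor's leading term divides it; move 3b to the remainder.
  leading term 1: no divisor's leading term divides it; move -2 to the remainder.
  remainder 3a² - 3b² - 3a + 3b - 2 ≠ 0; add g_3 = 3a² - 3b² - 3a + 3b - 2 to the basis.

S(f_1,g_3): lcm = a²b. S = b³ + ab + 3b² - 3b + 2.
  leading term b³: no divisor's leading term divides it; move b³ to the remainder.
  leading term ab: subtract (-2)·f_2 from ab + 3b² - 3b + 2 → 3b² + 3a + b + 1
  leading term b²: no divisor's leading term divides it; move 3b² to the remainder.
  leading term a: no divisor's leading term divides it; move 3a to the remainder.
  leading term b: no divisor's leading term divides it; move b to the remainder.
  leading term 1: no divisor's leading term divides it; move 1 to the remainder.
  remainder b³ + 3b² + 3a + b + 1 ≠ 0; add g_4 = b³ + 3b² + 3a + b + 1 to the basis.

S(f_2,g_3): lcm = a²b. S = b³ - 3a² - 3ab - b² + a + 3b.
  leading term b³: subtract (1)·g_4 from b³ - 3a² - 3ab - b² + a + 3b → -3a² - 3ab + 3b² - 2a + 2b - 1
  leading term a²: subtract (-1)·g_3 from -3a² - 3ab + 3b² - 2a + 2b - 1 → -3ab + 2a - 2b - 3
  leading term ab: subtract (-1)·f_2 from -3ab + 2a - 2b - 3 → 0
  remainder 0.

S(f_1,g_4): lcm = a²b³. S = -3a²b² - 3b⁴ - 3a³ - a²b + b³ - a² + 2b².
  leading term a²b²: subtract (-3b)·f_1 from -3a²b² - 3b⁴ - 3a³ - a²b + b³ - a² + 2b² → -3b⁴ - 3a³ - a²b - b³ - a² - 2b² - b
  leading term b⁴: subtract (-3b)·g_4 from -3b⁴ - 3a³ - a²b - b³ - a² - 2b² - b → -3a³ - a²b + b³ - a² + 2ab + b² + 2b
  leading term a³: subtract (-a)·g_3 from -3a³ - a²b + b³ - a² + 2ab + b² + 2b → -a²b - 3ab² + b³ + 3a² - 2ab + b² - 2a + 2b
  leading term a²b: subtract (-1)·f_1 from -a²b - 3ab² + b³ + 3a² - 2ab + b² - 2a + 2b → -3ab² + b³ + 3a² - 2ab - 2b² - 2a + 3b + 2
  leading term ab²: subtract (-b)·f_2 from -3ab² + b³ + 3a² - 2ab - 2b² - 2a + 3b + 2 → b³ + 3a² + 3ab - 2a - b + 2
  leading term b³: subtract (1)·g_4 from b³ + 3a² + 3ab - 2a - b + 2 → 3a² + 3ab - 3b² + 2a - 2b + 1
  leading term a²: subtract (1)·g_3 from 3a² + 3ab - 3b² + 2a - 2b + 1 → 3ab - 2a + 2b + 3
  leading term ab: subtract (1)·f_2 from 3ab - 2a + 2b + 3 → 0
  remainder 0.

S(f_2,g_4): lcm = ab³. S = ab² + 3b³ - 3a² - ab + b² - a.
  leading term ab²: subtract (-2b)·f_2 from ab² + 3b³ - 3a² - ab + b² - a → 3b³ - 3a² + 2ab - 2b² - a - b
  leading term b³: subtract (3)·g_4 from 3b³ - 3a² + 2ab - 2b² - a - b → -3a² + 2ab + 3b² - 3a + 3b - 3
  leading term a²: subtract (-1)·g_3 from -3a² + 2ab + 3b² - 3a + 3b - 3 → 2ab + a - b + 2
  leading term ab: subtract (3)·f_2 from 2ab + a - b + 2 → 0
  remainder 0.

S(g_3,g_4): leading monomials are coprime, so the S-polynomial reduces to 0 (Buchberger's first criterion).
Every S-polynomial of the final basis reduces to 0, so we have a Gröbner basis.
Inter-reduce: drop elements whose leading term is divisible by another's, tail-reduce, and make monic.
Reduced Gröbner basis: {b³ + 3b² + 3a + b + 1, a² - b² - a + b - 3, ab - 3a + 3b + 1}.

Buchberger on the second generating set:
h_1 = -a²b + 3b² - b - 2, LT = a²b.
h_2 = 2ab - 2a + 3b + 2, LT = ab.

S(h_1,h_2): lcm = a²b. S = a² + 2ab - 3b² - a + b + 2.
  leading term a²: no divisor's leading term divides it; move a² to the remainder.
  leading term ab: subtract (1)·h_2 from 2ab - 3b² - a + b + 2 → -3b² + a - 2b
  leading term b²: no divisor's leading term divides it; move -3b² to the remainder.
  leading term a: no divisor's leading term divides it; move a to the remainder.
  leading term b: no divisor's leading term divides it; move -2b to the remainder.
  remainder a² - 3b² + a - 2b ≠ 0; add k_3 = a² - 3b² + a - 2b to the basis.

S(h_1,k_3): lcm = a²b. S = 3b³ - ab - b² + b + 2.
  leading term b³: no divisor's leading term divides it; move 3b³ to the remainder.
  leading term ab: subtract (3)·h_2 from -ab - b² + b + 2 → -b² - a - b + 3
  leading term b²: no divisor's leading term divides it; move -b² to the remainder.
  leading term a: no divisor's leading term divides it; move -a to the remainder.
  leading term b: no divisor's leading term divides it; move -b to the remainder.
  leading term 1: no divisor's leading term divides it; move 3 to the remainder.
  remainder 3b³ - b² - a - b + 3 ≠ 0; add k_4 = 3b³ - b² - a - b + 3 to the basis.

S(h_2,k_3): lcm = a²b. S = 3b³ - a² - 3ab + 2b² + a.
  leading term b³: subtract (1)·k_4 from 3b³ - a² - 3ab + 2b² + a → -a² - 3ab + 3b² + 2a + b - 3
  leading term a²: subtract (-1)·k_3 from -a² - 3ab + 3b² + 2a + b - 3 → -3ab + 3a - b - 3
  leading term ab: subtract (2)·h_2 from -3ab + 3a - b - 3 → 0
  remainder 0.

S(h_1,k_4): lcm = a²b³. S = -2a²b² - 3b⁴ - 2a³ - 2a²b + b³ - a² + 2b².
  leading term a²b²: subtract (2b)·h_1 from -2a²b² - 3b⁴ - 2a³ - 2a²b + b³ - a² + 2b² → -3b⁴ - 2a³ - 2a²b + 2b³ - a² - 3b² - 3b
  leading term b⁴: subtract (-b)·k_4 from -3b⁴ - 2a³ - 2a²b + 2b³ - a² - 3b² - 3b → -2a³ - 2a²b + b³ - a² - ab + 3b²
  leading term a³: subtract (-2a)·k_3 from -2a³ - 2a²b + b³ - a² - ab + 3b² → -2a²b + ab² + b³ + a² + 2ab + 3b²
  leading term a²b: subtract (2)·h_1 from -2a²b + ab² + b³ + a² + 2ab + 3b² → ab² + b³ + a² + 2ab - 3b² + 2b - 3
  leading term ab²: subtract (-3b)·h_2 from ab² + b³ + a² + 2ab - 3b² + 2b - 3 → b³ + a² + 3ab - b² + b - 3
  leading term b³: subtract (-2)·k_4 from b³ + a² + 3ab - b² + b - 3 → a² + 3ab - 3b² - 2a - b + 3
  leading term a²: subtract (1)·k_3 from a² + 3ab - 3b² - 2a - b + 3 → 3ab - 3a + b + 3
  leading term ab: subtract (-2)·h_2 from 3ab - 3a + b + 3 → 0
  remainder 0.

S(h_2,k_4): lcm = ab³. S = -3ab² - 2b³ - 2a² - 2ab + b² - a.
  leading term ab²: subtract (2b)·h_2 from -3ab² - 2b³ - 2a² - 2ab + b² - a → -2b³ - 2a² + 2ab + 2b² - a + 3b
  leading term b³: subtract (-3)·k_4 from -2b³ - 2a² + 2ab + 2b² - a + 3b → -2a² + 2ab - b² + 3a + 2
  leading term a²: subtract (-2)·k_3 from -2a² + 2ab - b² + 3a + 2 → 2ab - 2a + 3b + 2
  leading term ab: subtract (1)·h_2 from 2ab - 2a + 3b + 2 → 0
  remainder 0.

S(k_3,k_4): leading monomials are coprime, so the S-polynomial reduces to 0 (Buchberger's first criterion).
Every S-polynomial of the final basis reduces to 0, so we have a Gröbner basis.
Inter-reduce: drop elements whose leading term is divisible by another's, tail-reduce, and make monic.
Reduced Gröbner basis: {b³ + 2b² + 2a + 2b + 1, a² - 3b² + a - 2b, ab - a - 2b + 1}.

The bases are distinct; the ideals are different.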